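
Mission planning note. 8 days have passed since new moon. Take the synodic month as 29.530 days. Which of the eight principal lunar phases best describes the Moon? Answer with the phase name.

first quarter

θ ≈ 360° × 8/29.530 = 98°, which falls in the first quarter sector.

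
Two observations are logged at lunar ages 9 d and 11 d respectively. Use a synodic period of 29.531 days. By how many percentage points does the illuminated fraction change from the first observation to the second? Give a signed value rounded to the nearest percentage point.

θ₁ = 360° × 9/29.531 = 109.7°, f₁ = (1 − cos θ₁)/2 = 0.669.
θ₂ = 360° × 11/29.531 = 134.1°, f₂ = (1 − cos θ₂)/2 = 0.848.
Change = f₂ − f₁ = +0.179 → +18 percentage points.

+18 pp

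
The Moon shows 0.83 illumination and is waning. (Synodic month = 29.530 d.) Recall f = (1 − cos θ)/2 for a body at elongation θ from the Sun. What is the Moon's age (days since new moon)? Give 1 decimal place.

18.8 days

Invert f = (1 − cos θ)/2 to get cos θ = 1 − 2(0.83) = -0.660, hence θ₀ = arccos -0.660 = 131.3°.
Waning ⇒ past full, so θ = 360° − 131.3° = 228.7°.
At 360°/29.530 d per day, 228.7° corresponds to 18.76 days.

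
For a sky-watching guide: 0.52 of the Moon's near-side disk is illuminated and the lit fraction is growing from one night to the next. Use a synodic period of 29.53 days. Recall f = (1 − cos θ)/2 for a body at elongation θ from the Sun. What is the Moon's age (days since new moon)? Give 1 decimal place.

7.6 days

Invert f = (1 − cos θ)/2 to get cos θ = 1 − 2(0.52) = -0.040, hence θ₀ = arccos -0.040 = 92.3°.
Before full moon the principal value applies: θ = 92.3°.
Age = 29.53 × 92.3°/360° ≈ 7.57 days.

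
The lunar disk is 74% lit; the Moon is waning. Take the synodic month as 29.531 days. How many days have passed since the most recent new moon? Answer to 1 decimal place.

19.8 days

Invert f = (1 − cos θ)/2 to get cos θ = 1 − 2(0.74) = -0.480, hence θ₀ = arccos -0.480 = 118.7°.
Since the Moon is past full (waning), take the reflex angle: θ = 360° − 118.7° = 241.3°.
That fraction of the synodic month is 241.3/360 × 29.531 d ≈ 19.80 d.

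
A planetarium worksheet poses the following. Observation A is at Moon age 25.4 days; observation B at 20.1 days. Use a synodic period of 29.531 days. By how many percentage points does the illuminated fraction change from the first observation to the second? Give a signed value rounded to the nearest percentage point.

+53 percentage points

First observation: θ = 360°·25.4/29.531 = 309.6°, so f = 0.181.
Second observation: θ = 245.0°, f = 0.711.
Δf = 0.711 − 0.181 = +0.530, i.e. +53 pp.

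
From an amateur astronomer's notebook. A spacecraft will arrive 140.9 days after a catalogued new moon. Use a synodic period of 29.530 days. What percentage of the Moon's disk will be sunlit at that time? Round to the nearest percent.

43%

140.9/29.530 = 4.771 lunations, so 4 complete cycles and 22.78 d into the next.
Elongation θ = 360° × 22.78/29.530 ≈ 277.7°.
Illuminated fraction = (1 − cos 277.7°)/2 = (1 − 0.134)/2 ≈ 0.433, so 43%.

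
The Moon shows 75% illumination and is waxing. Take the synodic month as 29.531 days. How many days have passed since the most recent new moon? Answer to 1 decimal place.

9.8 days

From f = (1 − cos θ)/2: cos θ = 1 − 2×0.75 = -0.500; arccos → 120.0°.
Before full moon the principal value applies: θ = 120.0°.
At 360°/29.531 d per day, 120.0° corresponds to 9.84 days.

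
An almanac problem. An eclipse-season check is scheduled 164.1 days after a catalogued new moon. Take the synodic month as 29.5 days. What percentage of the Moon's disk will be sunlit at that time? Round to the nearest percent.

96%

Reduce mod P: 164.1 − 5×29.5 = 16.60 d into the current lunation.
Elongation θ = 360° × 16.60/29.5 ≈ 202.6°.
Illuminated fraction = (1 − cos 202.6°)/2 = (1 − (-0.923))/2 ≈ 0.962, so 96%.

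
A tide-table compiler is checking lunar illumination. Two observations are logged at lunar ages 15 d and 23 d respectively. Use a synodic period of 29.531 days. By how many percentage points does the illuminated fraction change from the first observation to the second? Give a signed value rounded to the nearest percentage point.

First observation: θ = 360°·15/29.531 = 182.9°, so f = 0.999.
Second observation: θ = 280.4°, f = 0.410.
Δf = 0.410 − 0.999 = -0.589, i.e. -59 pp.

-59 percentage points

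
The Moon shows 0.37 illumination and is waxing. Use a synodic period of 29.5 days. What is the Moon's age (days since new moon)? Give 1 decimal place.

6.1 days

From f = (1 − cos θ)/2: cos θ = 1 − 2×0.37 = 0.260; arccos → 74.9°.
Waxing ⇒ before full, so θ = 74.9°.
At 360°/29.5 d per day, 74.9° corresponds to 6.14 days.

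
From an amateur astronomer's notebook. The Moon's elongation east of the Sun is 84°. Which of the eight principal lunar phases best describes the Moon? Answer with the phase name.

first quarter

84° lies in the first quarter sector of the 8-phase cycle.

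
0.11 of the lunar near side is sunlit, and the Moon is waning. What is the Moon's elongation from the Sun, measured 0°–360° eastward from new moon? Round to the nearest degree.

321°

From f = (1 − cos θ)/2: cos θ = 1 − 2×0.11 = 0.780; arccos → 38.7°.
A waning Moon lies in 180°–360°, so θ = 360° − 38.7° = 321.3°.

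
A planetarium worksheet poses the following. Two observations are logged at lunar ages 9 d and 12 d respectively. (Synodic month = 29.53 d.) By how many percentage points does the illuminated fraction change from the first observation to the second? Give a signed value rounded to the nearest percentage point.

+25 percentage points

First observation: θ = 360°·9/29.53 = 109.7°, so f = 0.669.
Second observation: θ = 146.3°, f = 0.916.
Δf = 0.916 − 0.669 = +0.247, i.e. +25 pp.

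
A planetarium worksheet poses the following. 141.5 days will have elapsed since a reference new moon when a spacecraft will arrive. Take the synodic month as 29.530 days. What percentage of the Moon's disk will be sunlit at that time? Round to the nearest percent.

141.5 d spans 4 complete synodic months (4 × 29.530 = 118.12 d) plus 23.38 d.
Elongation θ = 360° × 23.38/29.530 ≈ 285.0°.
cos 285.0° = 0.259, so f = (1 − 0.259)/2 = 0.370, so 37%.

37%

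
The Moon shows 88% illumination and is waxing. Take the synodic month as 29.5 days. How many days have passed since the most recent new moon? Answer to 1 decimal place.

11.4 days

From f = (1 − cos θ)/2: cos θ = 1 − 2×0.88 = -0.760; arccos → 139.5°.
The Moon is waxing (0°–180°), so θ = 139.5° directly.
That fraction of the synodic month is 139.5/360 × 29.5 d ≈ 11.43 d.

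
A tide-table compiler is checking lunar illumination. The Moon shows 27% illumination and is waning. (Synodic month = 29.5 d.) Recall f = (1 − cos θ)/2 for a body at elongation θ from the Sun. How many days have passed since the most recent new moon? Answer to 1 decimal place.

From f = (1 − cos θ)/2: cos θ = 1 − 2×0.27 = 0.460; arccos → 62.6°.
A waning Moon lies in 180°–360°, so θ = 360° − 62.6° = 297.4°.
Age = 29.5 × 297.4°/360° ≈ 24.37 days.

24.4 days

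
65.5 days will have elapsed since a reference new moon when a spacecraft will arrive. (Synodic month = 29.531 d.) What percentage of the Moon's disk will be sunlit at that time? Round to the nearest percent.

40%

65.5/29.531 = 2.218 lunations, so 2 complete cycles and 6.44 d into the next.
The Moon has covered 6.44/29.531 of its cycle, so θ ≈ 360° × 6.44/29.531 = 78.5°.
With cos θ = 0.200, the lit fraction is (1 − 0.200)/2 ≈ 0.400, so 40%.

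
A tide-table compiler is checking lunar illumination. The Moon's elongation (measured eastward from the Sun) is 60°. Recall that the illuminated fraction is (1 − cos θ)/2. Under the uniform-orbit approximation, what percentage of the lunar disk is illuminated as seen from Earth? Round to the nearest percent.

cos 60° = 0.500, so f = (1 − 0.500)/2 = 0.250, i.e. 25%.

25%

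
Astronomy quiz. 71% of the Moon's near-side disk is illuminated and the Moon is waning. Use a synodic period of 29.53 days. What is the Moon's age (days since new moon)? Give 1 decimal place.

20.1 days

cos θ = 1 − 2f = -0.420, giving a principal value of 114.8°.
Waning ⇒ past full, so θ = 360° − 114.8° = 245.2°.
At 360°/29.53 d per day, 245.2° corresponds to 20.11 days.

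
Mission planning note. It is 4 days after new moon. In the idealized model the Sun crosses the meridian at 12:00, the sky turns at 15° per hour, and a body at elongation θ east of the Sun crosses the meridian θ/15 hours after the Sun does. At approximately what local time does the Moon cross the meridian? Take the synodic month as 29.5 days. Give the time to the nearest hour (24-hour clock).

The Moon has covered 4/29.5 of its cycle, so θ ≈ 360° × 4/29.5 = 48.8°.
At 15° of sky rotation per hour, 48.8° corresponds to a 3.25 h lag.
12:00 + 3.25 h ≈ 15:15 → 15:00 to the nearest hour.

15:00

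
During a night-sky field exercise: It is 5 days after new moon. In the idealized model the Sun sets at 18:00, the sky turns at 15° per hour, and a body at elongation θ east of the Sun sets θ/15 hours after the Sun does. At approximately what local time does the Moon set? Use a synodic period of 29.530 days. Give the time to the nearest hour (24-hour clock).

22:00

Elongation θ = 360° × 5/29.530 ≈ 61.0°.
Delay after the Sun = 61.0° / (15°/h) ≈ 4.06 h.
18:00 + 4.06 h ≈ 22:04 → 22:00 to the nearest hour.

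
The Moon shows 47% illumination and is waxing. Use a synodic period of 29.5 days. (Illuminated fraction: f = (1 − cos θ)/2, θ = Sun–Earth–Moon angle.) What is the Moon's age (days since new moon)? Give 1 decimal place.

Invert f = (1 − cos θ)/2 to get cos θ = 1 − 2(0.47) = 0.060, hence θ₀ = arccos 0.060 = 86.6°.
The Moon is waxing (0°–180°), so θ = 86.6° directly.
Age = 29.5 × 86.6°/360° ≈ 7.09 days.

7.1 days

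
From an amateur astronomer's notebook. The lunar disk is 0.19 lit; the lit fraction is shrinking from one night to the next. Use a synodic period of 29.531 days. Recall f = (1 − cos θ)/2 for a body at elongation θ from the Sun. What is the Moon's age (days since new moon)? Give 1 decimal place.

25.3 days

From f = (1 − cos θ)/2: cos θ = 1 − 2×0.19 = 0.620; arccos → 51.7°.
A waning Moon lies in 180°–360°, so θ = 360° − 51.7° = 308.3°.
Age = 29.531 × 308.3°/360° ≈ 25.29 days.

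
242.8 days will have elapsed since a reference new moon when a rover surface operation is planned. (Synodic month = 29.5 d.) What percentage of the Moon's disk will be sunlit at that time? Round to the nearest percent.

Reduce mod P: 242.8 − 8×29.5 = 6.80 d into the current lunation.
The Moon has covered 6.80/29.5 of its cycle, so θ ≈ 360° × 6.80/29.5 = 83.0°.
cos 83.0° = 0.122, so f = (1 − 0.122)/2 = 0.439, so 44%.

44%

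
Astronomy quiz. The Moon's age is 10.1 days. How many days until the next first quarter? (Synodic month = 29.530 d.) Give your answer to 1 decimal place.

First quarter occurs at elongation 90°, i.e. at age 29.530 × 90/360 = 7.383 d.
This lunation's first quarter (7.383 d) has passed, so add one period: 36.913 − 10.1 = 26.813 days.

26.8 days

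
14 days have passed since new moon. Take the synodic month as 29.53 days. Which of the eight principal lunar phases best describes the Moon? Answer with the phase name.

full moon

At 14/29.53 of the cycle, θ ≈ 171° — the full moon range.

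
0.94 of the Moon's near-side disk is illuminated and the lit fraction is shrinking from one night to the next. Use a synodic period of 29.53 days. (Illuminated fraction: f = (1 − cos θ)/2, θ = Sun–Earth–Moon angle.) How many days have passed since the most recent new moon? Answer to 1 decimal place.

cos θ = 1 − 2f = -0.880, giving a principal value of 151.6°.
Waning ⇒ past full, so θ = 360° − 151.6° = 208.4°.
That fraction of the synodic month is 208.4/360 × 29.53 d ≈ 17.09 d.

17.1 days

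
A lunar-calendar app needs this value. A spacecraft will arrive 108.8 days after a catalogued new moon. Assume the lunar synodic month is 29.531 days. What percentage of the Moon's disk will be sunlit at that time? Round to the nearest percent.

70%

Reduce mod P: 108.8 − 3×29.531 = 20.21 d into the current lunation.
Phase angle: θ = 360°·(20.21 d)/(29.531 d) = 246.3°.
Illuminated fraction = (1 − cos 246.3°)/2 = (1 − (-0.401))/2 ≈ 0.701, so 70%.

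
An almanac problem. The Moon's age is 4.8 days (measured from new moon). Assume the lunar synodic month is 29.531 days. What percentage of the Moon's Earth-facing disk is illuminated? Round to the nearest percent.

Phase angle: θ = 360°·(4.8 d)/(29.531 d) = 58.5°.
cos 58.5° = 0.522, so f = (1 − 0.522)/2 = 0.239, so 24%.

24%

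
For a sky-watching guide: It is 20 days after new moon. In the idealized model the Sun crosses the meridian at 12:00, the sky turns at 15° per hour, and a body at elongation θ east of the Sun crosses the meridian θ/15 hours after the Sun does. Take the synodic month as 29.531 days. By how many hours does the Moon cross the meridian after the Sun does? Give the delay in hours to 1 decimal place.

16.3 h

Phase angle: θ = 360°·(20 d)/(29.531 d) = 243.8°.
Delay after the Sun = 243.8° / (15°/h) ≈ 16.25 h.
So the Moon crosses the meridian 16.25 h after the Sun.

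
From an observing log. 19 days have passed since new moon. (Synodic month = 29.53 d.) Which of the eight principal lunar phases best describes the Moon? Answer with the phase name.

At 19/29.53 of the cycle, θ ≈ 232° — the waning gibbous range.

waning gibbous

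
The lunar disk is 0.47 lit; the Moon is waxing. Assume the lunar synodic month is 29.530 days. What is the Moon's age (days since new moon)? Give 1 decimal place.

7.1 days

Invert f = (1 − cos θ)/2 to get cos θ = 1 − 2(0.47) = 0.060, hence θ₀ = arccos 0.060 = 86.6°.
Waxing ⇒ before full, so θ = 86.6°.
Age = 29.530 × 86.6°/360° ≈ 7.10 days.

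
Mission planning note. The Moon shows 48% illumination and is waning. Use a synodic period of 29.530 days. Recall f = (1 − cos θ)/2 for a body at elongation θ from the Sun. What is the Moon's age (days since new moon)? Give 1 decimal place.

cos θ = 1 − 2f = 0.040, giving a principal value of 87.7°.
Waning ⇒ past full, so θ = 360° − 87.7° = 272.3°.
Age = 29.530 × 272.3°/360° ≈ 22.34 days.

22.3 days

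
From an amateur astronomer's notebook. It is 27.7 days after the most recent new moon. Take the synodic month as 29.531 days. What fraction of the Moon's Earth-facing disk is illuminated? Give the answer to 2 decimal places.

0.04

Elongation θ = 360° × 27.7/29.531 ≈ 337.7°.
cos 337.7° = 0.925, so f = (1 − 0.925)/2 = 0.037.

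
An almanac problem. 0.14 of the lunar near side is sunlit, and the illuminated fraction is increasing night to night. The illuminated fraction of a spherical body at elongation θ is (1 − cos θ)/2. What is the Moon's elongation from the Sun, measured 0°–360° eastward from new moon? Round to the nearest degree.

44°

From f = (1 − cos θ)/2: cos θ = 1 − 2×0.14 = 0.720; arccos → 43.9°.
Waxing ⇒ before full, so θ = 43.9°.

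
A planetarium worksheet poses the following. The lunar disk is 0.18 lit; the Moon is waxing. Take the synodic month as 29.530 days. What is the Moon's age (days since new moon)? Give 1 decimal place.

Invert f = (1 − cos θ)/2 to get cos θ = 1 − 2(0.18) = 0.640, hence θ₀ = arccos 0.640 = 50.2°.
The Moon is waxing (0°–180°), so θ = 50.2° directly.
At 360°/29.530 d per day, 50.2° corresponds to 4.12 days.

4.1 days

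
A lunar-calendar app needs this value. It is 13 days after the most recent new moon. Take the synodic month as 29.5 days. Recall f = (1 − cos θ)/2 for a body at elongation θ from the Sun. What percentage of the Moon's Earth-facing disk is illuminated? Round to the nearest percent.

97%

Elongation θ = 360° × 13/29.5 ≈ 158.6°.
Illuminated fraction = (1 − cos 158.6°)/2 = (1 − (-0.931))/2 ≈ 0.966, so 97%.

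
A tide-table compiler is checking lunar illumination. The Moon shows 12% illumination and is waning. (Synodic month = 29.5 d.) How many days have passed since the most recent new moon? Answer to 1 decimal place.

26.2 days

From f = (1 − cos θ)/2: cos θ = 1 − 2×0.12 = 0.760; arccos → 40.5°.
Since the Moon is past full (waning), take the reflex angle: θ = 360° − 40.5° = 319.5°.
That fraction of the synodic month is 319.5/360 × 29.5 d ≈ 26.18 d.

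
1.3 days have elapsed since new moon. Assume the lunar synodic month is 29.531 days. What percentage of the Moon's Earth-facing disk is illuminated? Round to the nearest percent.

Elongation θ = 360° × 1.3/29.531 ≈ 15.8°.
Illuminated fraction = (1 − cos 15.8°)/2 = (1 − 0.962)/2 ≈ 0.019, so 2%.

2%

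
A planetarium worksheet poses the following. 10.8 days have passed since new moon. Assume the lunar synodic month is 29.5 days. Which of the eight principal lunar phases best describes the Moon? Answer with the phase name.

waxing gibbous

At 10.8/29.5 of the cycle, θ ≈ 132° — the waxing gibbous range.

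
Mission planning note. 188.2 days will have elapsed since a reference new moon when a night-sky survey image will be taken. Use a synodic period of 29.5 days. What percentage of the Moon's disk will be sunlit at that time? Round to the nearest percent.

86%

188.2/29.5 = 6.380 lunations, so 6 complete cycles and 11.20 d into the next.
The Moon has covered 11.20/29.5 of its cycle, so θ ≈ 360° × 11.20/29.5 = 136.7°.
With cos θ = (-0.728), the lit fraction is (1 − (-0.728))/2 ≈ 0.864, so 86%.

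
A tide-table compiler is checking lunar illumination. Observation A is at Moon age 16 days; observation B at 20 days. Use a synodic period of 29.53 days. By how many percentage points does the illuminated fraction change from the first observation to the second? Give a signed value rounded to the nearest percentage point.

θ₁ = 360° × 16/29.53 = 195.1°, f₁ = (1 − cos θ₁)/2 = 0.983.
θ₂ = 360° × 20/29.53 = 243.8°, f₂ = (1 − cos θ₂)/2 = 0.721.
Change = f₂ − f₁ = -0.262 → -26 percentage points.

-26 pp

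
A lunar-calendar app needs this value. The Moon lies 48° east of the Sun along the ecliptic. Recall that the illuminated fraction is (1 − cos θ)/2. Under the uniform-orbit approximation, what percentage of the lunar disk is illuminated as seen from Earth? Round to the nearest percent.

17%

f = (1 − cos 48°)/2 = (1 − 0.669)/2 ≈ 0.165, i.e. 17%.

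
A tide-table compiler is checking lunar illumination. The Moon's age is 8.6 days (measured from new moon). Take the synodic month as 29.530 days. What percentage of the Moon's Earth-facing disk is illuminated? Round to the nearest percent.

The Moon has covered 8.6/29.530 of its cycle, so θ ≈ 360° × 8.6/29.530 = 104.8°.
Illuminated fraction = (1 − cos 104.8°)/2 = (1 − (-0.256))/2 ≈ 0.628, so 63%.

63%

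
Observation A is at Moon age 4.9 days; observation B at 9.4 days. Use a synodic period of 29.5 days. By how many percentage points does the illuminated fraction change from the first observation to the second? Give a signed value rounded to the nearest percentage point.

First observation: θ = 360°·4.9/29.5 = 59.8°, so f = 0.248.
Second observation: θ = 114.7°, f = 0.709.
Δf = 0.709 − 0.248 = +0.461, i.e. +46 pp.

+46 pp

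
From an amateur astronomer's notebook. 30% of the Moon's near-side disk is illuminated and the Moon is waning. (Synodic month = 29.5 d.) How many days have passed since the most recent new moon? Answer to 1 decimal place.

24.1 days

From f = (1 − cos θ)/2: cos θ = 1 − 2×0.30 = 0.400; arccos → 66.4°.
Since the Moon is past full (waning), take the reflex angle: θ = 360° − 66.4° = 293.6°.
That fraction of the synodic month is 293.6/360 × 29.5 d ≈ 24.06 d.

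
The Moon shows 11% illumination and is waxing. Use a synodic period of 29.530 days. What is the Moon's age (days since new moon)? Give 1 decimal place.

From f = (1 − cos θ)/2: cos θ = 1 − 2×0.11 = 0.780; arccos → 38.7°.
Waxing ⇒ before full, so θ = 38.7°.
Age = 29.530 × 38.7°/360° ≈ 3.18 days.

3.2 days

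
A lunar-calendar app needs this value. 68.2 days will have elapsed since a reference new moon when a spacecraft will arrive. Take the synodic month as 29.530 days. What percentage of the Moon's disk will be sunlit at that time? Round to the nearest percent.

68%

Reduce mod P: 68.2 − 2×29.530 = 9.14 d into the current lunation.
Phase angle: θ = 360°·(9.14 d)/(29.530 d) = 111.4°.
Illuminated fraction = (1 − cos 111.4°)/2 = (1 − (-0.365))/2 ≈ 0.683, so 68%.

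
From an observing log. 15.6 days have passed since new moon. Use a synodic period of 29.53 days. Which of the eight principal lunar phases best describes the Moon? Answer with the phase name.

full moon

At 15.6/29.53 of the cycle, θ ≈ 190° — the full moon range.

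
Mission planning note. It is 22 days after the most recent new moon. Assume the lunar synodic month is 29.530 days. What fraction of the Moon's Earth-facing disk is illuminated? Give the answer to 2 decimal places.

The Moon has covered 22/29.530 of its cycle, so θ ≈ 360° × 22/29.530 = 268.2°.
With cos θ = (-0.031), the lit fraction is (1 − (-0.031))/2 ≈ 0.516.

0.52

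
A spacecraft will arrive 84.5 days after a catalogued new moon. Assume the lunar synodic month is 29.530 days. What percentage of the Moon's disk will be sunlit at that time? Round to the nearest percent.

84.5/29.530 = 2.861 lunations, so 2 complete cycles and 25.44 d into the next.
Phase angle: θ = 360°·(25.44 d)/(29.530 d) = 310.1°.
With cos θ = 0.645, the lit fraction is (1 − 0.645)/2 ≈ 0.178, so 18%.

18%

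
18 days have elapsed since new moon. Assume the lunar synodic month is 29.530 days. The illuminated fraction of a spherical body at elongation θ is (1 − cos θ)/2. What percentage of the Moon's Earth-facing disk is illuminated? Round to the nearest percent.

89%

Phase angle: θ = 360°·(18 d)/(29.530 d) = 219.4°.
cos 219.4° = (-0.772), so f = (1 − (-0.772))/2 = 0.886, so 89%.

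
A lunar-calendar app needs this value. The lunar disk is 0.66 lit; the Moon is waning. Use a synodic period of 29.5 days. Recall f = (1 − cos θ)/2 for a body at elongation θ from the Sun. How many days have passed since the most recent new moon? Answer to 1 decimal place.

Invert f = (1 − cos θ)/2 to get cos θ = 1 − 2(0.66) = -0.320, hence θ₀ = arccos -0.320 = 108.7°.
A waning Moon lies in 180°–360°, so θ = 360° − 108.7° = 251.3°.
That fraction of the synodic month is 251.3/360 × 29.5 d ≈ 20.60 d.

20.6 days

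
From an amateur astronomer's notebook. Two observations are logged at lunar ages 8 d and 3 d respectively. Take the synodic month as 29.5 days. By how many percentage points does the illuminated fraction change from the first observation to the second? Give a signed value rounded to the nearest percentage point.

-47 pp

θ₁ = 360° × 8/29.5 = 97.6°, f₁ = (1 − cos θ₁)/2 = 0.566.
θ₂ = 360° × 3/29.5 = 36.6°, f₂ = (1 − cos θ₂)/2 = 0.099.
Change = f₂ − f₁ = -0.468 → -47 percentage points.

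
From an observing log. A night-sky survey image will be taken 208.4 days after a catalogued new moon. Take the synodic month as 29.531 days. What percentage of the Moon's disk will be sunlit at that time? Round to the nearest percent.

3%

208.4 d spans 7 complete synodic months (7 × 29.531 = 206.72 d) plus 1.68 d.
The Moon has covered 1.68/29.531 of its cycle, so θ ≈ 360° × 1.68/29.531 = 20.5°.
Illuminated fraction = (1 − cos 20.5°)/2 = (1 − 0.937)/2 ≈ 0.032, so 3%.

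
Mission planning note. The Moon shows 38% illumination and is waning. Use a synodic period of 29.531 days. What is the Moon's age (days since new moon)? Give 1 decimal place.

cos θ = 1 − 2f = 0.240, giving a principal value of 76.1°.
Since the Moon is past full (waning), take the reflex angle: θ = 360° − 76.1° = 283.9°.
At 360°/29.531 d per day, 283.9° corresponds to 23.29 days.

23.3 days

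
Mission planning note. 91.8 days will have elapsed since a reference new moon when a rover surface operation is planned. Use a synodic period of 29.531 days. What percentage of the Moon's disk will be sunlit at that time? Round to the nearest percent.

11%

91.8 d spans 3 complete synodic months (3 × 29.531 = 88.59 d) plus 3.21 d.
The Moon has covered 3.21/29.531 of its cycle, so θ ≈ 360° × 3.21/29.531 = 39.1°.
With cos θ = 0.776, the lit fraction is (1 − 0.776)/2 ≈ 0.112, so 11%.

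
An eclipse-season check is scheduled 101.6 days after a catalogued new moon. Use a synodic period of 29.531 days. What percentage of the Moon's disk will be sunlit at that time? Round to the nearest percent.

97%

101.6/29.531 = 3.440 lunations, so 3 complete cycles and 13.01 d into the next.
Phase angle: θ = 360°·(13.01 d)/(29.531 d) = 158.6°.
With cos θ = (-0.931), the lit fraction is (1 − (-0.931))/2 ≈ 0.965, so 97%.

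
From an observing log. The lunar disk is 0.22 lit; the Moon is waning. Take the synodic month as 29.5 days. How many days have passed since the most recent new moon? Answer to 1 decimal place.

Invert f = (1 − cos θ)/2 to get cos θ = 1 − 2(0.22) = 0.560, hence θ₀ = arccos 0.560 = 55.9°.
Waning ⇒ past full, so θ = 360° − 55.9° = 304.1°.
Age = 29.5 × 304.1°/360° ≈ 24.92 days.

24.9 days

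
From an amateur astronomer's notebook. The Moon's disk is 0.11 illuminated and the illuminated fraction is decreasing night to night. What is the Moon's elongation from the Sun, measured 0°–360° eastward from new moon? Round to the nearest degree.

321°

Invert f = (1 − cos θ)/2 to get cos θ = 1 − 2(0.11) = 0.780, hence θ₀ = arccos 0.780 = 38.7°.
A waning Moon lies in 180°–360°, so θ = 360° − 38.7° = 321.3°.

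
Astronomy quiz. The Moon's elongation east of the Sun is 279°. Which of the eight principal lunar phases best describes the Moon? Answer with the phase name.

last quarter

279° lies in the last quarter sector of the 8-phase cycle.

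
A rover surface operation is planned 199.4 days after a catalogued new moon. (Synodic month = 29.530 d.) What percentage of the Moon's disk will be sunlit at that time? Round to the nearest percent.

49%

199.4/29.530 = 6.752 lunations, so 6 complete cycles and 22.22 d into the next.
The Moon has covered 22.22/29.530 of its cycle, so θ ≈ 360° × 22.22/29.530 = 270.9°.
With cos θ = 0.015, the lit fraction is (1 − 0.015)/2 ≈ 0.492, so 49%.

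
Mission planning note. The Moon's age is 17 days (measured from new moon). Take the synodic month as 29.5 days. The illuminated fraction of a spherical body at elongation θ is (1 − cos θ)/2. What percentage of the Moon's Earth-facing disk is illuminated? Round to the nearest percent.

Phase angle: θ = 360°·(17 d)/(29.5 d) = 207.5°.
cos 207.5° = (-0.887), so f = (1 − (-0.887))/2 = 0.944, so 94%.

94%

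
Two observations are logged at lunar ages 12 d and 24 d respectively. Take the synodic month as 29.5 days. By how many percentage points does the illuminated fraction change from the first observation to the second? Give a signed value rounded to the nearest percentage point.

-61 percentage points

First observation: θ = 360°·12/29.5 = 146.4°, so f = 0.917.
Second observation: θ = 292.9°, f = 0.306.
Δf = 0.306 − 0.917 = -0.611, i.e. -61 pp.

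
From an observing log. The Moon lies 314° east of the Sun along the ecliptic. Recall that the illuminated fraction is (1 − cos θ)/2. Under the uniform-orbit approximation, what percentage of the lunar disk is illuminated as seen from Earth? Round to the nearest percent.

f = (1 − cos 314°)/2 = (1 − 0.695)/2 ≈ 0.153, i.e. 15%.

15%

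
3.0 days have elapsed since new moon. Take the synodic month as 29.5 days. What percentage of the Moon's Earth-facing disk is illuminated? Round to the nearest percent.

10%

Elongation θ = 360° × 3.0/29.5 ≈ 36.6°.
With cos θ = 0.803, the lit fraction is (1 − 0.803)/2 ≈ 0.099, so 10%.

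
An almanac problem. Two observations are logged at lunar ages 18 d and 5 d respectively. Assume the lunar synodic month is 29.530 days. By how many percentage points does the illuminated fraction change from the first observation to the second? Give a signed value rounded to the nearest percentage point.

θ₁ = 360° × 18/29.530 = 219.4°, f₁ = (1 − cos θ₁)/2 = 0.886.
θ₂ = 360° × 5/29.530 = 61.0°, f₂ = (1 − cos θ₂)/2 = 0.257.
Change = f₂ − f₁ = -0.629 → -63 percentage points.

-63 pp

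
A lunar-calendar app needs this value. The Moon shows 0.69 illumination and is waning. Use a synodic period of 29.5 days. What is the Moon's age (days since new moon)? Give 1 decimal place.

From f = (1 − cos θ)/2: cos θ = 1 − 2×0.69 = -0.380; arccos → 112.3°.
A waning Moon lies in 180°–360°, so θ = 360° − 112.3° = 247.7°.
Age = 29.5 × 247.7°/360° ≈ 20.29 days.

20.3 days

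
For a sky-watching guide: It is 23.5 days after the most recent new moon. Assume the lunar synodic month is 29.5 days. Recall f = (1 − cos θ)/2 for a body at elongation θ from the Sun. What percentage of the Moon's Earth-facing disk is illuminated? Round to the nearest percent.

36%

Elongation θ = 360° × 23.5/29.5 ≈ 286.8°.
With cos θ = 0.289, the lit fraction is (1 − 0.289)/2 ≈ 0.356, so 36%.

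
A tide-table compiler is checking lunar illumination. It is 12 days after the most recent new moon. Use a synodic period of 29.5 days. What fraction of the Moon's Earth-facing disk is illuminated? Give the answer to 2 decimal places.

Phase angle: θ = 360°·(12 d)/(29.5 d) = 146.4°.
Illuminated fraction = (1 − cos 146.4°)/2 = (1 − (-0.833))/2 ≈ 0.917.

0.92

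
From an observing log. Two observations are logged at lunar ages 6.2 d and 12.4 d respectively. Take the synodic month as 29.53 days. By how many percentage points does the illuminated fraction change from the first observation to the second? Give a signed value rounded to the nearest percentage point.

+56 percentage points

θ₁ = 360° × 6.2/29.53 = 75.6°, f₁ = (1 − cos θ₁)/2 = 0.376.
θ₂ = 360° × 12.4/29.53 = 151.2°, f₂ = (1 − cos θ₂)/2 = 0.938.
Change = f₂ − f₁ = +0.562 → +56 percentage points.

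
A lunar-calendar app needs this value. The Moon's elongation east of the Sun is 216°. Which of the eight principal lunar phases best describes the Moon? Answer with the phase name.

The waning gibbous sector spans roughly 202°–248°; 216° falls inside it.

waning gibbous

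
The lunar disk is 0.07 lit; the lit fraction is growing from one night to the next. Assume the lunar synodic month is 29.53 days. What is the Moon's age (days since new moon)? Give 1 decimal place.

2.5 days

From f = (1 − cos θ)/2: cos θ = 1 − 2×0.07 = 0.860; arccos → 30.7°.
Waxing ⇒ before full, so θ = 30.7°.
Age = 29.53 × 30.7°/360° ≈ 2.52 days.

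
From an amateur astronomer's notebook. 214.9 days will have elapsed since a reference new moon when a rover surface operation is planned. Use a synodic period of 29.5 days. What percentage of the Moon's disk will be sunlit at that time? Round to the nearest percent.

Reduce mod P: 214.9 − 7×29.5 = 8.40 d into the current lunation.
The Moon has covered 8.40/29.5 of its cycle, so θ ≈ 360° × 8.40/29.5 = 102.5°.
With cos θ = (-0.217), the lit fraction is (1 − (-0.217))/2 ≈ 0.608, so 61%.

61%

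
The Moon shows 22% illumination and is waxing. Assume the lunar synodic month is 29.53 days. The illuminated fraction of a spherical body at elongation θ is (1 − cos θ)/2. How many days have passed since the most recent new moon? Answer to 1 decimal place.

4.6 days

cos θ = 1 − 2f = 0.560, giving a principal value of 55.9°.
Before full moon the principal value applies: θ = 55.9°.
That fraction of the synodic month is 55.9/360 × 29.53 d ≈ 4.59 d.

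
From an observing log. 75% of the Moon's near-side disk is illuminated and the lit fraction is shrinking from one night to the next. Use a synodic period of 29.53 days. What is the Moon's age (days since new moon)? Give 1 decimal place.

cos θ = 1 − 2f = -0.500, giving a principal value of 120.0°.
Waning ⇒ past full, so θ = 360° − 120.0° = 240.0°.
Age = 29.53 × 240.0°/360° ≈ 19.69 days.

19.7 days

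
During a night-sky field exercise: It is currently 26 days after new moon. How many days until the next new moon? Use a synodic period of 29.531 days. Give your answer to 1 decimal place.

One full lunation from the last new moon is 29.531 d; remaining = 29.531 − 26 = 3.531 d.

3.5 days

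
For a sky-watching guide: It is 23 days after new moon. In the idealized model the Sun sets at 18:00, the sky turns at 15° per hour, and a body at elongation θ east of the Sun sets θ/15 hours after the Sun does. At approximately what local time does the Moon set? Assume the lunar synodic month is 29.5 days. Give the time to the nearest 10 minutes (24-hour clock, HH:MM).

12:40

Elongation θ = 360° × 23/29.5 ≈ 280.7°.
Delay after the Sun = 280.7° / (15°/h) ≈ 18.71 h.
18:00 + 18.712 h ≈ 12:43 → 12:40 to the nearest ten minutes.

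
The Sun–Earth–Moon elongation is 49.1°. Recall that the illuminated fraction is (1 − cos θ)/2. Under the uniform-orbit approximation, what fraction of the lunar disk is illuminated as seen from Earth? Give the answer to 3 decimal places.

0.173

f = (1 − cos 49.1°)/2 = (1 − 0.655)/2 ≈ 0.173.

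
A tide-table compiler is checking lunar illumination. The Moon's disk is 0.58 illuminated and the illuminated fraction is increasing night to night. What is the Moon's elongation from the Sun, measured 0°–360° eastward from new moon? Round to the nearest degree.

99°

cos θ = 1 − 2f = -0.160, giving a principal value of 99.2°.
Waxing ⇒ before full, so θ = 99.2°.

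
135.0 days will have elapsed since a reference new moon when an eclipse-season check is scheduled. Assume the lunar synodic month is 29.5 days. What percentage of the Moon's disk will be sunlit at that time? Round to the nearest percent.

94%

135.0 d spans 4 complete synodic months (4 × 29.5 = 118.00 d) plus 17.00 d.
Phase angle: θ = 360°·(17.00 d)/(29.5 d) = 207.5°.
cos 207.5° = (-0.887), so f = (1 − (-0.887))/2 = 0.944, so 94%.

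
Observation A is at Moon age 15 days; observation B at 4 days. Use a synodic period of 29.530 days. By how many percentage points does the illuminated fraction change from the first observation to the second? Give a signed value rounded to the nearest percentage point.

-83 percentage points

First observation: θ = 360°·15/29.530 = 182.9°, so f = 0.999.
Second observation: θ = 48.8°, f = 0.170.
Δf = 0.170 − 0.999 = -0.829, i.e. -83 pp.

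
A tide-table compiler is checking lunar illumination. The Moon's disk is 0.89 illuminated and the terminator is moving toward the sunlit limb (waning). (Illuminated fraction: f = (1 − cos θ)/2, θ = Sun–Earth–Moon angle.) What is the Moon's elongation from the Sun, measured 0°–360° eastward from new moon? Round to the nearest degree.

219°

cos θ = 1 − 2f = -0.780, giving a principal value of 141.3°.
Waning ⇒ past full, so θ = 360° − 141.3° = 218.7°.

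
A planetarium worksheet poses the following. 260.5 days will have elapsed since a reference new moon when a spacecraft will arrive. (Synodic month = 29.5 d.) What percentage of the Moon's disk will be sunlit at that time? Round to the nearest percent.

26%

260.5/29.5 = 8.831 lunations, so 8 complete cycles and 24.50 d into the next.
Elongation θ = 360° × 24.50/29.5 ≈ 299.0°.
Illuminated fraction = (1 − cos 299.0°)/2 = (1 − 0.485)/2 ≈ 0.258, so 26%.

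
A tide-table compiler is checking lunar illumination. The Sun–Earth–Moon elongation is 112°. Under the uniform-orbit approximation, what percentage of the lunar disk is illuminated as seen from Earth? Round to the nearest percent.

69%

Half-versine of 112°: (1 − (-0.375))/2 = 0.687, i.e. 69%.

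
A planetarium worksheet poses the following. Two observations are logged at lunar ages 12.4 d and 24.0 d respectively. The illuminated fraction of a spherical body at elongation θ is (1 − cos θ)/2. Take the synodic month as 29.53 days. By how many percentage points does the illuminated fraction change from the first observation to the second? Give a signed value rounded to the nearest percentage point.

-63 pp

θ₁ = 360° × 12.4/29.53 = 151.2°, f₁ = (1 − cos θ₁)/2 = 0.938.
θ₂ = 360° × 24.0/29.53 = 292.6°, f₂ = (1 − cos θ₂)/2 = 0.308.
Change = f₂ − f₁ = -0.630 → -63 percentage points.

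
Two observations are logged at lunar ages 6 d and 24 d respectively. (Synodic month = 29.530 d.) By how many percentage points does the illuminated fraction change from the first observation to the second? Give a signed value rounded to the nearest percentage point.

-5 pp

θ₁ = 360° × 6/29.530 = 73.1°, f₁ = (1 − cos θ₁)/2 = 0.355.
θ₂ = 360° × 24/29.530 = 292.6°, f₂ = (1 − cos θ₂)/2 = 0.308.
Change = f₂ − f₁ = -0.047 → -5 percentage points.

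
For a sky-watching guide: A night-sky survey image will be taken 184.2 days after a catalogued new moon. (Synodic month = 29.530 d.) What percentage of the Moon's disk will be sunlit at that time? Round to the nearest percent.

46%

Reduce mod P: 184.2 − 6×29.530 = 7.02 d into the current lunation.
Phase angle: θ = 360°·(7.02 d)/(29.530 d) = 85.6°.
Illuminated fraction = (1 − cos 85.6°)/2 = (1 − 0.077)/2 ≈ 0.461, so 46%.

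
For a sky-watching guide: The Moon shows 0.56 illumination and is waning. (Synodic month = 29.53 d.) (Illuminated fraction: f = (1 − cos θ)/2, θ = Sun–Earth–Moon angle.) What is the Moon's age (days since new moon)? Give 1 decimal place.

21.6 days

From f = (1 − cos θ)/2: cos θ = 1 − 2×0.56 = -0.120; arccos → 96.9°.
A waning Moon lies in 180°–360°, so θ = 360° − 96.9° = 263.1°.
Age = 29.53 × 263.1°/360° ≈ 21.58 days.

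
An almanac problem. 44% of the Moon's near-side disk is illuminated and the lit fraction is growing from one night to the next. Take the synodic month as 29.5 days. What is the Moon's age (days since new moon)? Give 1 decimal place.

6.8 days

cos θ = 1 − 2f = 0.120, giving a principal value of 83.1°.
Waxing ⇒ before full, so θ = 83.1°.
At 360°/29.5 d per day, 83.1° corresponds to 6.81 days.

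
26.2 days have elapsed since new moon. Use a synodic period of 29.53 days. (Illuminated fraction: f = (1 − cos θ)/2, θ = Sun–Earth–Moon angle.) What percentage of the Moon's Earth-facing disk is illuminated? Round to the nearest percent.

Phase angle: θ = 360°·(26.2 d)/(29.53 d) = 319.4°.
Illuminated fraction = (1 − cos 319.4°)/2 = (1 − 0.759)/2 ≈ 0.120, so 12%.

12%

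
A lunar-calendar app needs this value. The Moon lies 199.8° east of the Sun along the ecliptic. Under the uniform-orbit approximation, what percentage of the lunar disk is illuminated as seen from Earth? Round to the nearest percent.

97%

cos 199.8° = (-0.941), so f = (1 − (-0.941))/2 = 0.970, i.e. 97%.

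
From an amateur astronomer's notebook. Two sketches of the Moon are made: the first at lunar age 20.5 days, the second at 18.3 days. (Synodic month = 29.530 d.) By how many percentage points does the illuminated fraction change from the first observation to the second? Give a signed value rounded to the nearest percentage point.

θ₁ = 360° × 20.5/29.530 = 249.9°, f₁ = (1 − cos θ₁)/2 = 0.672.
θ₂ = 360° × 18.3/29.530 = 223.1°, f₂ = (1 − cos θ₂)/2 = 0.865.
Change = f₂ − f₁ = +0.193 → +19 percentage points.

+19 pp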